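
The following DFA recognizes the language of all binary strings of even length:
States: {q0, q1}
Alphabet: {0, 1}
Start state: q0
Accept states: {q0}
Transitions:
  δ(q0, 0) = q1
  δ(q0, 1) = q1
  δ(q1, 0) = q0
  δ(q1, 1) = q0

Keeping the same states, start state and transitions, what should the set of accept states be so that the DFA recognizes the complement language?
The DFA is complete (every state has a transition on every symbol), so the complement
is recognized by the same DFA with accepting and non-accepting states swapped.
Original accept states: {q0}
Complement accept states = All states - Original accept states
= {q0, q1} - {q0}
= {q1}
Complement language: strings of ODD length

Final answer: {q1}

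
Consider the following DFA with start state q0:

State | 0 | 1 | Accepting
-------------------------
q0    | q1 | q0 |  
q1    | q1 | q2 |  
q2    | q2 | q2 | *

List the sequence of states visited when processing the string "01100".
q0 → q1 → q2 → q2 → q2 → q2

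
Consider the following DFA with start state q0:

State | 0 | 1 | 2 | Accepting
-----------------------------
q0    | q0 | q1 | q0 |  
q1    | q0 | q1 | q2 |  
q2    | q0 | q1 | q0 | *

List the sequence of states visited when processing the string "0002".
q0 → q0 → q0 → q0 → q0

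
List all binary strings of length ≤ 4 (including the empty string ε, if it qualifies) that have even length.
Checking every binary string of length 0 to 4:
  Length 0: accepted: ε | rejected: (none)
  Length 1: accepted: (none) | rejected: 0, 1
  Length 2: accepted: 00, 01, 10, 11 | rejected: (none)
  Length 3: accepted: (none) | rejected: 000, 001, 010, 011, 100, 101, 110, 111
  Length 4: accepted: 0000, 0001, 0010, 0011, 0100, 0101, 0110, 0111, 1000, 1001, 1010, 1011, 1100, 1101, 1110, 1111 | rejected: (none)
Total: 21 string(s).

Final answer: ε, 00, 01, 10, 11, 0000, 0001, 0010, 0011, 0100, 0101, 0110, 0111, 1000, 1001, 1010, 1011, 1100, 1101, 1110, 1111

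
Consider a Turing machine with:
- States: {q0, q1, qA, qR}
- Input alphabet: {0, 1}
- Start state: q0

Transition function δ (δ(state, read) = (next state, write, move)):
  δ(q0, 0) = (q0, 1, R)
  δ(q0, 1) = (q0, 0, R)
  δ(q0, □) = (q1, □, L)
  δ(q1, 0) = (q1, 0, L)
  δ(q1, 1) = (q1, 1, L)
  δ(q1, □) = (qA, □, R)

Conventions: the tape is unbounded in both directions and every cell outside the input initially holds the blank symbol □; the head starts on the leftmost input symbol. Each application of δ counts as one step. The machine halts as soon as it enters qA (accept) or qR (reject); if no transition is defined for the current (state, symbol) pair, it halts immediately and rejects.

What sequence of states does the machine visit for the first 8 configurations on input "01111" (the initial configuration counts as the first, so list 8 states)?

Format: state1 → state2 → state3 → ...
Step 0: [q0]01111 (head at position 0)
Step 1: δ(q0, 0) = (q0, 1, R)  ⊢  1[q0]1111 (head at position 1)
Step 2: δ(q0, 1) = (q0, 0, R)  ⊢  10[q0]111 (head at position 2)
Step 3: δ(q0, 1) = (q0, 0, R)  ⊢  100[q0]11 (head at position 3)
Step 4: δ(q0, 1) = (q0, 0, R)  ⊢  1000[q0]1 (head at position 4)
Step 5: δ(q0, 1) = (q0, 0, R)  ⊢  10000[q0]□ (head at position 5)
Step 6: δ(q0, □) = (q1, □, L)  ⊢  1000[q1]0□ (head at position 4)
Step 7: δ(q1, 0) = (q1, 0, L)  ⊢  100[q1]00□ (head at position 3)
Reading off the states of these 8 configurations: q0 → q0 → q0 → q0 → q0 → q0 → q1 → q1

Final answer: q0 → q0 → q0 → q0 → q0 → q0 → q1 → q1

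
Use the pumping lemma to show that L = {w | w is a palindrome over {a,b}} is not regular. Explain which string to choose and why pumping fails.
Language: L = {w | w is a palindrome over {a,b}} (strings that read the same forwards and backwards)
Step 1: Assume for contradiction that L is regular, with pumping length p.
Step 2: Choose s = a^p b a^p. Then s ∈ L (it reads the same forwards and backwards) and |s| ≥ p.
Step 3: Consider any decomposition s = xyz with |xy| ≤ p and |y| > 0. Since |xy| ≤ p and the first p symbols of s are all a's, y = a^k for some k with 1 ≤ k ≤ p.
Step 4: Pumping up (i = 2): xy²z = a^(p+k) b a^p. Its reverse is a^p b a^(p+k) ≠ a^(p+k) b a^p (the single b is no longer in the middle), so xy²z is not a palindrome and xy²z ∉ L.
This contradicts the pumping lemma, so L is not regular.

Final answer: Choose s = a^p b a^p. Since |xy| ≤ p, y = a^k with k ≥ 1. Then xy²z = a^(p+k) b a^p is not a palindrome, so ∉ L.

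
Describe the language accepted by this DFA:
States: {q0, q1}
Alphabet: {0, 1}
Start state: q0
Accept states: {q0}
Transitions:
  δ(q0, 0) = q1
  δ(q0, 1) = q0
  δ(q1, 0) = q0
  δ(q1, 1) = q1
Analyzing the DFA structure:
Start state: q0
Accept states: {q0}
Interpreting what each state remembers (checking against the transitions):
  q0: an even number of 0s has been read so far
  q1: an odd number of 0s has been read so far
  δ(q0, 0): in q0 (an even number of 0s has been read so far), after reading 0 we have: an odd number of 0s has been read so far → q1
  δ(q0, 1): in q0 (an even number of 0s has been read so far), after reading 1 we have: an even number of 0s has been read so far → q0
  δ(q1, 0): in q1 (an odd number of 0s has been read so far), after reading 0 we have: an even number of 0s has been read so far → q0
  δ(q1, 1): in q1 (an odd number of 0s has been read so far), after reading 1 we have: an odd number of 0s has been read so far → q1
A string is accepted iff it ends in {q0}, i.e. an even number of 0s has been read so far.
Language: All binary strings with an even number of 0s

Final answer: All binary strings with an even number of 0s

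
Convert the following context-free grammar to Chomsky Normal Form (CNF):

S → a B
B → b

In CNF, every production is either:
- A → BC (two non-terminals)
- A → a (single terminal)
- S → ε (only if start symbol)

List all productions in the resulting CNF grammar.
The grammar has no ε-productions or unit productions to eliminate.
S → a B has terminal a in a right-hand side of length ≥ 2: introduce T_a → a and use T_a in place of a.
B → b is already in CNF (single terminal) – keep it.
S → a B becomes S → T_a B.
Resulting CNF grammar (3 productions): T_a → a; B → b; S → T_a B

Final answer: T_a → a; B → b; S → T_a B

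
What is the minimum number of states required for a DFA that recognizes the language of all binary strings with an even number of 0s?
Language: binary strings with an even number of 0s
Lower bound (Myhill–Nerode): the prefixes ε, 0 are pairwise distinguishable:
  ε vs 0: suffix ε distinguishes them (ε has zero 0s (accepted), 0 has one 0 (rejected))
So any DFA needs at least 2 states.
Upper bound: a DFA with 2 states exists (one state per class above).
Minimum states: 2

Final answer: 2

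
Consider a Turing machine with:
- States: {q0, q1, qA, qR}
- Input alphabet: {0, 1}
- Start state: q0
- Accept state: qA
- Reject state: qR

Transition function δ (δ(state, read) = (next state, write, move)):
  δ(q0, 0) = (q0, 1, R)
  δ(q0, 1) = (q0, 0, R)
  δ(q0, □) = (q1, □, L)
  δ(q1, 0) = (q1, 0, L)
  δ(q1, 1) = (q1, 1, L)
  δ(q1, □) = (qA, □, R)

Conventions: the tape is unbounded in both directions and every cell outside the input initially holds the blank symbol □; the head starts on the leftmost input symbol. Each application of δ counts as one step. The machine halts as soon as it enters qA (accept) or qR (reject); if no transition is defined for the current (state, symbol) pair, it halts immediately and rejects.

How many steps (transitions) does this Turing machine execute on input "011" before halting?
Step 0: [q0]011 (head at position 0)
Step 1: δ(q0, 0) = (q0, 1, R)  ⊢  1[q0]11 (head at position 1)
Step 2: δ(q0, 1) = (q0, 0, R)  ⊢  10[q0]1 (head at position 2)
Step 3: δ(q0, 1) = (q0, 0, R)  ⊢  100[q0]□ (head at position 3)
Step 4: δ(q0, □) = (q1, □, L)  ⊢  10[q1]0□ (head at position 2)
Step 5: δ(q1, 0) = (q1, 0, L)  ⊢  1[q1]00□ (head at position 1)
Step 6: δ(q1, 0) = (q1, 0, L)  ⊢  [q1]100□ (head at position 0)
Step 7: δ(q1, 1) = (q1, 1, L)  ⊢  [q1]□100□ (head at position -1)
Step 8: δ(q1, □) = (qA, □, R)  ⊢  □[qA]100□ (head at position 0)
The machine is in qA, so it halts and accepts.
Number of transitions executed: 8.

Final answer: 8 steps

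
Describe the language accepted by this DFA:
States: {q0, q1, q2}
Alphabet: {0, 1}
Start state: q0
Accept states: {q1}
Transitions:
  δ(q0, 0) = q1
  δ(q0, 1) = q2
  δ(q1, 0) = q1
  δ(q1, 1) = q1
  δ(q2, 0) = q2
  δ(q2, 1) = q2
Analyzing the DFA structure:
Start state: q0
Accept states: {q1}
Interpreting what each state remembers (checking against the transitions):
  q0: nothing has been read yet
  q1: the first symbol was 0
  q2: the first symbol was 1 (trap state)
  δ(q0, 0): in q0 (nothing has been read yet), after reading 0 we have: the first symbol was 0 → q1
  δ(q0, 1): in q0 (nothing has been read yet), after reading 1 we have: the first symbol was 1 (trap state) → q2
  δ(q1, 0): in q1 (the first symbol was 0), after reading 0 we have: the first symbol was 0 → q1
  δ(q1, 1): in q1 (the first symbol was 0), after reading 1 we have: the first symbol was 0 → q1
  δ(q2, 0): in q2 (the first symbol was 1 (trap state)), after reading 0 we have: the first symbol was 1 (trap state) → q2
  δ(q2, 1): in q2 (the first symbol was 1 (trap state)), after reading 1 we have: the first symbol was 1 (trap state) → q2
A string is accepted iff it ends in {q1}, i.e. the first symbol was 0.
Language: All binary strings starting with 0

Final answer: All binary strings starting with 0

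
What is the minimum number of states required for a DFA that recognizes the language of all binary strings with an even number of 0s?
Language: binary strings with an even number of 0s
Lower bound (Myhill–Nerode): the prefixes ε, 0 are pairwise distinguishable:
  ε vs 0: suffix ε distinguishes them (ε has zero 0s (accepted), 0 has one 0 (rejected))
So any DFA needs at least 2 states.
Upper bound: a DFA with 2 states exists (one state per class above).
Minimum states: 2

Final answer: 2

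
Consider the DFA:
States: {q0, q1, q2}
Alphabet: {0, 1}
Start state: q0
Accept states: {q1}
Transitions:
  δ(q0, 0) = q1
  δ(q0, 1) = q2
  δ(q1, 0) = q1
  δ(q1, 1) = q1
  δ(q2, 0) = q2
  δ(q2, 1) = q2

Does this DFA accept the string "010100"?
Processing string "010100":
  q0 --0--> q1
  q1 --1--> q1
  q1 --0--> q1
  q1 --1--> q1
  q1 --0--> q1
  q1 --0--> q1
Final state: q1
Accept states: {q1}
q1 is an accept state, so the string is accepted.

Final answer: Yes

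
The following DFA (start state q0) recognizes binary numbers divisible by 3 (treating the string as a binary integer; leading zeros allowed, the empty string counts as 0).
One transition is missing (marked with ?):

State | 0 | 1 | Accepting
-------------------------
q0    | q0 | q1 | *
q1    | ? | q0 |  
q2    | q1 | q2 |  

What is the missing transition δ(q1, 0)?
q2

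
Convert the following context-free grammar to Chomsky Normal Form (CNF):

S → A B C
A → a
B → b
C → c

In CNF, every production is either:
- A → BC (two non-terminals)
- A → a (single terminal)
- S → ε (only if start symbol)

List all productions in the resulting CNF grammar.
The grammar has no ε-productions or unit productions to eliminate.
A → a is already in CNF (single terminal) – keep it.
B → b is already in CNF (single terminal) – keep it.
C → c is already in CNF (single terminal) – keep it.
S → A B C has 3 symbols on the right: break it into binary productions S → A X0, X0 → B C.
Resulting CNF grammar (5 productions): A → a; B → b; C → c; S → A X0; X0 → B C

Final answer: A → a; B → b; C → c; S → A X0; X0 → B C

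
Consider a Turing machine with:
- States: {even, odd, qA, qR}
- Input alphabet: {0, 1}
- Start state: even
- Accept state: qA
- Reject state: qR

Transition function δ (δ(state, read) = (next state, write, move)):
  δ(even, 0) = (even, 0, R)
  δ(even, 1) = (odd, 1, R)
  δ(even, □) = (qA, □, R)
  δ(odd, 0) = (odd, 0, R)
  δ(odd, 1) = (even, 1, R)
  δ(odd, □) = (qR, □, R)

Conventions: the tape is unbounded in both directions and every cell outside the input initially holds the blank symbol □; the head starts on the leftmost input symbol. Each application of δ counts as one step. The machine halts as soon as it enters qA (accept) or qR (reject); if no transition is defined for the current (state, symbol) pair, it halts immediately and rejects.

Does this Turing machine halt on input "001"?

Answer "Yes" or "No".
Step 0: [even]001 (head at position 0)
Step 1: δ(even, 0) = (even, 0, R)  ⊢  0[even]01 (head at position 1)
Step 2: δ(even, 0) = (even, 0, R)  ⊢  00[even]1 (head at position 2)
Step 3: δ(even, 1) = (odd, 1, R)  ⊢  001[odd]□ (head at position 3)
Step 4: δ(odd, □) = (qR, □, R)  ⊢  001□[qR]□ (head at position 4)
The machine is in qR, so it halts and rejects.
It halts after 4 steps.

Final answer: Yes - halts after 4 steps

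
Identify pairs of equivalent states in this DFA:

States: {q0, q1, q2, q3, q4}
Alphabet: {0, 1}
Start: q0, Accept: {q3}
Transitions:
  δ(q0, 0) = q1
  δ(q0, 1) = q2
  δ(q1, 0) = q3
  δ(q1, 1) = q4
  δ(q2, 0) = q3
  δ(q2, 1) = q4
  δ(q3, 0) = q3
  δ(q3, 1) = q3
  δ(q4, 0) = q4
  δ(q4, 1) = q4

Using the table-filling algorithm:
Round 0 – mark pairs where exactly one state is accepting: (q0,q3), (q1,q3), (q2,q3), (q3,q4)
Round 1 – newly marked: (q0,q1) [on 0: q1 vs q3, already marked]; (q0,q2) [on 0: q1 vs q3, already marked]; (q1,q4) [on 0: q3 vs q4, already marked]; (q2,q4) [on 0: q3 vs q4, already marked]
Round 2 – newly marked: (q0,q4) [on 0: q1 vs q4, already marked]
No further pairs can be marked.
(q1, q2) unmarked: δ(q1,0)=q3, δ(q2,0)=q3; δ(q1,1)=q4, δ(q2,1)=q4 → equivalent
Equivalent pairs: (q1, q2)

Final answer: Equivalent pairs: (q1, q2)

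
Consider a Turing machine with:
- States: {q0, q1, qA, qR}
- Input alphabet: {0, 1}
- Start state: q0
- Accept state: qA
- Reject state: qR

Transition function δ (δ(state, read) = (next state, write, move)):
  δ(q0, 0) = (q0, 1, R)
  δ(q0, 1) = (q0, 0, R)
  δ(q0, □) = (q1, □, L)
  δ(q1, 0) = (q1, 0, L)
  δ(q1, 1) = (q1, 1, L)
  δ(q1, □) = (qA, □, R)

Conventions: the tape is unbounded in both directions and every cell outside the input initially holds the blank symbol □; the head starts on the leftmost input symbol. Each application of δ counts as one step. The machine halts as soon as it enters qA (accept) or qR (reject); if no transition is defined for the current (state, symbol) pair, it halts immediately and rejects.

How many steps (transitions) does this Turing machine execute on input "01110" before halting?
Step 0: [q0]01110 (head at position 0)
Step 1: δ(q0, 0) = (q0, 1, R)  ⊢  1[q0]1110 (head at position 1)
Step 2: δ(q0, 1) = (q0, 0, R)  ⊢  10[q0]110 (head at position 2)
Step 3: δ(q0, 1) = (q0, 0, R)  ⊢  100[q0]10 (head at position 3)
Step 4: δ(q0, 1) = (q0, 0, R)  ⊢  1000[q0]0 (head at position 4)
Step 5: δ(q0, 0) = (q0, 1, R)  ⊢  10001[q0]□ (head at position 5)
Step 6: δ(q0, □) = (q1, □, L)  ⊢  1000[q1]1□ (head at position 4)
Step 7: δ(q1, 1) = (q1, 1, L)  ⊢  100[q1]01□ (head at position 3)
Step 8: δ(q1, 0) = (q1, 0, L)  ⊢  10[q1]001□ (head at position 2)
Step 9: δ(q1, 0) = (q1, 0, L)  ⊢  1[q1]0001□ (head at position 1)
Step 10: δ(q1, 0) = (q1, 0, L)  ⊢  [q1]10001□ (head at position 0)
Step 11: δ(q1, 1) = (q1, 1, L)  ⊢  [q1]□10001□ (head at position -1)
Step 12: δ(q1, □) = (qA, □, R)  ⊢  □[qA]10001□ (head at position 0)
The machine is in qA, so it halts and accepts.
Number of transitions executed: 12.

Final answer: 12 steps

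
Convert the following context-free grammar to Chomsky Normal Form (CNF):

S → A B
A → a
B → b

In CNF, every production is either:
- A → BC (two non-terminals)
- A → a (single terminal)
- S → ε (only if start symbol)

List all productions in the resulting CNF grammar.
The grammar has no ε-productions or unit productions to eliminate.
S → A B is already in CNF (two non-terminals) – keep it.
A → a is already in CNF (single terminal) – keep it.
B → b is already in CNF (single terminal) – keep it.
Resulting CNF grammar (3 productions): A → a; B → b; S → A B

Final answer: A → a; B → b; S → A B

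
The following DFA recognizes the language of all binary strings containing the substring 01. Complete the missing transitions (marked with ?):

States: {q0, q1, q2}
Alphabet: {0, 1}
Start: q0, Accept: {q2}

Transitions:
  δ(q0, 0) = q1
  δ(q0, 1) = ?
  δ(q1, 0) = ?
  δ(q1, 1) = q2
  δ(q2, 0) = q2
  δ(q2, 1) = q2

What each state remembers (consistent with the given transitions and accept states):
  q0: 01 not seen yet and the last symbol was not 0
  q1: 01 not seen yet and the last symbol was 0
  q2: the substring 01 has already been seen
Filling in the missing entries:
  δ(q0, 1): in q0 (01 not seen yet and the last symbol was not 0), after reading 1 we have: 01 not seen yet and the last symbol was not 0 → q0
  δ(q1, 0): in q1 (01 not seen yet and the last symbol was 0), after reading 0 we have: 01 not seen yet and the last symbol was 0 → q1

Final answer: δ(q0, 1) = q0; δ(q1, 0) = q1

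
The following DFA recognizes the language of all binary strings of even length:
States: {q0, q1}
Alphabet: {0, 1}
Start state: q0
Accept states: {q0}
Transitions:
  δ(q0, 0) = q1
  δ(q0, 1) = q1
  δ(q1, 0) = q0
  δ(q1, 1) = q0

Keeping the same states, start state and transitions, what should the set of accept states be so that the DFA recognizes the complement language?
The DFA is complete (every state has a transition on every symbol), so the complement
is recognized by the same DFA with accepting and non-accepting states swapped.
Original accept states: {q0}
Complement accept states = All states - Original accept states
= {q0, q1} - {q0}
= {q1}
Complement language: strings of ODD length

Final answer: {q1}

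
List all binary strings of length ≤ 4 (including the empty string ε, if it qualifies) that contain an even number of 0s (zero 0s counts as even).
Checking every binary string of length 0 to 4:
  Length 0: accepted: ε | rejected: (none)
  Length 1: accepted: 1 | rejected: 0
  Length 2: accepted: 00, 11 | rejected: 01, 10
  Length 3: accepted: 001, 010, 100, 111 | rejected: 000, 011, 101, 110
  Length 4: accepted: 0000, 0011, 0101, 0110, 1001, 1010, 1100, 1111 | rejected: 0001, 0010, 0100, 0111, 1000, 1011, 1101, 1110
Total: 16 string(s).

Final answer: ε, 1, 00, 11, 001, 010, 100, 111, 0000, 0011, 0101, 0110, 1001, 1010, 1100, 1111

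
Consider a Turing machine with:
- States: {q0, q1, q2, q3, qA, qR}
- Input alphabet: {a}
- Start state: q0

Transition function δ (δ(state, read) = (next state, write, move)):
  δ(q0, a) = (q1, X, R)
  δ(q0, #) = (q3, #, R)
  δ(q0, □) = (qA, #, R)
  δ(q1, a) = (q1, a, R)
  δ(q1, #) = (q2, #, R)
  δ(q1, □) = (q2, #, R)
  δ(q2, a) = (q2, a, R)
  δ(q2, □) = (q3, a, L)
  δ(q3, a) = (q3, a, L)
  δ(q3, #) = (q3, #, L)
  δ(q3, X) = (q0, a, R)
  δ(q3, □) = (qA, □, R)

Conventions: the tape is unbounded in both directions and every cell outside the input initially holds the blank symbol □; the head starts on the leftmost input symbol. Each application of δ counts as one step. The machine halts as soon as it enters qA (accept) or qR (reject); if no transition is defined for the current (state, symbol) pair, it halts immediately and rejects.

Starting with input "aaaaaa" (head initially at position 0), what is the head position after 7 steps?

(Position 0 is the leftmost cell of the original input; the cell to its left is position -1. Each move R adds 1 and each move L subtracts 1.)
Step 0: [q0]aaaaaa (head at position 0)
Step 1: δ(q0, a) = (q1, X, R)  ⊢  X[q1]aaaaa (head at position 1)
Step 2: δ(q1, a) = (q1, a, R)  ⊢  Xa[q1]aaaa (head at position 2)
Step 3: δ(q1, a) = (q1, a, R)  ⊢  Xaa[q1]aaa (head at position 3)
Step 4: δ(q1, a) = (q1, a, R)  ⊢  Xaaa[q1]aa (head at position 4)
Step 5: δ(q1, a) = (q1, a, R)  ⊢  Xaaaa[q1]a (head at position 5)
Step 6: δ(q1, a) = (q1, a, R)  ⊢  Xaaaaa[q1]□ (head at position 6)
Step 7: δ(q1, □) = (q2, #, R)  ⊢  Xaaaaa#[q2]□ (head at position 7)
Head position after 7 steps: 7

Final answer: Position 7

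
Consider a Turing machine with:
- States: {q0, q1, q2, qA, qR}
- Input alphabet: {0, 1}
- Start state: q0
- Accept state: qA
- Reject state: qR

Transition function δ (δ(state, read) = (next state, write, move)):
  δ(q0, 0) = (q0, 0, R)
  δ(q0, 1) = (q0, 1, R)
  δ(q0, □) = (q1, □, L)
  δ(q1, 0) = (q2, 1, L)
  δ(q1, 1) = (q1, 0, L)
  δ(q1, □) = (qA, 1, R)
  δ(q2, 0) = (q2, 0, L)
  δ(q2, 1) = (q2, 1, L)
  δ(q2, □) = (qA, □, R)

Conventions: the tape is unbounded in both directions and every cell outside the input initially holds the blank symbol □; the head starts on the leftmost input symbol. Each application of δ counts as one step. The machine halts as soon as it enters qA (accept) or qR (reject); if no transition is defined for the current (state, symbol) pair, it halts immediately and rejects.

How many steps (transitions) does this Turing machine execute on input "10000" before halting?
Step 0: [q0]10000 (head at position 0)
Step 1: δ(q0, 1) = (q0, 1, R)  ⊢  1[q0]0000 (head at position 1)
Step 2: δ(q0, 0) = (q0, 0, R)  ⊢  10[q0]000 (head at position 2)
Step 3: δ(q0, 0) = (q0, 0, R)  ⊢  100[q0]00 (head at position 3)
Step 4: δ(q0, 0) = (q0, 0, R)  ⊢  1000[q0]0 (head at position 4)
Step 5: δ(q0, 0) = (q0, 0, R)  ⊢  10000[q0]□ (head at position 5)
Step 6: δ(q0, □) = (q1, □, L)  ⊢  1000[q1]0□ (head at position 4)
Step 7: δ(q1, 0) = (q2, 1, L)  ⊢  100[q2]01□ (head at position 3)
Step 8: δ(q2, 0) = (q2, 0, L)  ⊢  10[q2]001□ (head at position 2)
Step 9: δ(q2, 0) = (q2, 0, L)  ⊢  1[q2]0001□ (head at position 1)
Step 10: δ(q2, 0) = (q2, 0, L)  ⊢  [q2]10001□ (head at position 0)
Step 11: δ(q2, 1) = (q2, 1, L)  ⊢  [q2]□10001□ (head at position -1)
Step 12: δ(q2, □) = (qA, □, R)  ⊢  □[qA]10001□ (head at position 0)
The machine is in qA, so it halts and accepts.
Number of transitions executed: 12.

Final answer: 12 steps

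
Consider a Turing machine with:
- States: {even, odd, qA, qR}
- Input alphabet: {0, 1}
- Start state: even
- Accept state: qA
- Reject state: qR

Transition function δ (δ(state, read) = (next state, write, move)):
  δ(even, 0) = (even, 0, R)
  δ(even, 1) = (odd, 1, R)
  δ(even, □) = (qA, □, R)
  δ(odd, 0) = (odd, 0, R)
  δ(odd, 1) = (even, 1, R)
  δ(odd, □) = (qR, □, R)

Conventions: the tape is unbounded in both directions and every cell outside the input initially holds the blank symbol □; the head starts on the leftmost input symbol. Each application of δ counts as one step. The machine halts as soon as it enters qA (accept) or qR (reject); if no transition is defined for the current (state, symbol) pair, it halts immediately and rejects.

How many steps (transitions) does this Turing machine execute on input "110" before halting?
Step 0: [even]110 (head at position 0)
Step 1: δ(even, 1) = (odd, 1, R)  ⊢  1[odd]10 (head at position 1)
Step 2: δ(odd, 1) = (even, 1, R)  ⊢  11[even]0 (head at position 2)
Step 3: δ(even, 0) = (even, 0, R)  ⊢  110[even]□ (head at position 3)
Step 4: δ(even, □) = (qA, □, R)  ⊢  110□[qA]□ (head at position 4)
The machine is in qA, so it halts and accepts.
Number of transitions executed: 4.

Final answer: 4 steps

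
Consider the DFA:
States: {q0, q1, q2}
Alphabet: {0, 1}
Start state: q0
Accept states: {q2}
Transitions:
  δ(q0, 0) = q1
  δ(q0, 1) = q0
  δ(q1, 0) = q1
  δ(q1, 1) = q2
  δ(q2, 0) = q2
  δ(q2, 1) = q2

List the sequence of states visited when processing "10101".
Starting at q0
Read '1': q0 -> q0
Read '0': q0 -> q1
Read '1': q1 -> q2
Read '0': q2 -> q2
Read '1': q2 -> q2

Final answer: q0 -> q0 -> q1 -> q2 -> q2 -> q2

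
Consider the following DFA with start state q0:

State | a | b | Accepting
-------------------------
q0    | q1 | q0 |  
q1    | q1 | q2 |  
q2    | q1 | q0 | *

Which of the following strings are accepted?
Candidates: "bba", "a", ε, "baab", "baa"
"bba": q0 → q0 → q0 → q1; q1 is not accepting → rejected
"a": q0 → q1; q1 is not accepting → rejected
ε: q0; q0 is not accepting → rejected
"baab": q0 → q0 → q1 → q1 → q2; q2 is accepting → accepted
"baa": q0 → q0 → q1 → q1; q1 is not accepting → rejected

Final answer: "baab"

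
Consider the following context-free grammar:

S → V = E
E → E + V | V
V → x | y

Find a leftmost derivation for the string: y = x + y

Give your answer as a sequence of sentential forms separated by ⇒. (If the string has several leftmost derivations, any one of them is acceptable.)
Start with S.
Step 1: the leftmost non-terminal is S; apply S → V = E:  V = E
Step 2: the leftmost non-terminal is V; apply V → y:  y = E
Step 3: the leftmost non-terminal is E; apply E → E + V:  y = E + V
Step 4: the leftmost non-terminal is E; apply E → V:  y = V + V
Step 5: the leftmost non-terminal is V; apply V → x:  y = x + V
Step 6: the leftmost non-terminal is V; apply V → y:  y = x + y

Final answer: S ⇒ V = E ⇒ y = E ⇒ y = E + V ⇒ y = V + V ⇒ y = x + V ⇒ y = x + y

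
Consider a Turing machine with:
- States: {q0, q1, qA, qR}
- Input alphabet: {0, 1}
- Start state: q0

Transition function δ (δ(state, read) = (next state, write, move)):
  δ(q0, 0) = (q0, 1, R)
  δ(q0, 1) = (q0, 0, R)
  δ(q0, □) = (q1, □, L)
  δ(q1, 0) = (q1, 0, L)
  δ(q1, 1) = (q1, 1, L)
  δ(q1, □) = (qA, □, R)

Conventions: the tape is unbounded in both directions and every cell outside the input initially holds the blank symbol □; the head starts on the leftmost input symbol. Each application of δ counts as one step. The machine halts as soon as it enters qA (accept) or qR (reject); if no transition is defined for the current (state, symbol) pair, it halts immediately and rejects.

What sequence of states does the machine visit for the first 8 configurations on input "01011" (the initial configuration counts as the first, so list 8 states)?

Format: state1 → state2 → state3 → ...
Step 0: [q0]01011 (head at position 0)
Step 1: δ(q0, 0) = (q0, 1, R)  ⊢  1[q0]1011 (head at position 1)
Step 2: δ(q0, 1) = (q0, 0, R)  ⊢  10[q0]011 (head at position 2)
Step 3: δ(q0, 0) = (q0, 1, R)  ⊢  101[q0]11 (head at position 3)
Step 4: δ(q0, 1) = (q0, 0, R)  ⊢  1010[q0]1 (head at position 4)
Step 5: δ(q0, 1) = (q0, 0, R)  ⊢  10100[q0]□ (head at position 5)
Step 6: δ(q0, □) = (q1, □, L)  ⊢  1010[q1]0□ (head at position 4)
Step 7: δ(q1, 0) = (q1, 0, L)  ⊢  101[q1]00□ (head at position 3)
Reading off the states of these 8 configurations: q0 → q0 → q0 → q0 → q0 → q0 → q1 → q1

Final answer: q0 → q0 → q0 → q0 → q0 → q0 → q1 → q1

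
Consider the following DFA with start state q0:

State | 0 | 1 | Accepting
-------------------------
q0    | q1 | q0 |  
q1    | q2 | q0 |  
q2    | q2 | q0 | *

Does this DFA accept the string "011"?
Start in q0.
Read '0': q0 → q1
Read '1': q1 → q0
Read '1': q0 → q0
Final state q0 is not accepting, so the string is rejected.

Final answer: No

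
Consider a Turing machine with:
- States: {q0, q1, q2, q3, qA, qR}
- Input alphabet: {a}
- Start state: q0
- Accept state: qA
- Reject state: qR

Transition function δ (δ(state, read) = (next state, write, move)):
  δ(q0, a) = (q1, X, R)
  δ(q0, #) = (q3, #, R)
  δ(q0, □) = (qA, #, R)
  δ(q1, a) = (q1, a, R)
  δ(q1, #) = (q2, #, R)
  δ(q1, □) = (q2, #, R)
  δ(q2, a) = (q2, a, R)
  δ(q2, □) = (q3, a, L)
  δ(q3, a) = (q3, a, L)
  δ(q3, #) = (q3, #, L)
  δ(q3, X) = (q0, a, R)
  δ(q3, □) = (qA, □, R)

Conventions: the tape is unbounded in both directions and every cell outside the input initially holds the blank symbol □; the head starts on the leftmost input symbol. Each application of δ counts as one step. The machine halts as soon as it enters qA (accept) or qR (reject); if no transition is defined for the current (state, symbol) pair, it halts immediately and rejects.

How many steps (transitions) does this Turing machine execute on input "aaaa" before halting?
Trace (configuration after each step, as tape_left[state]tape_right with head position):
Step 0: [q0]aaaa (head at position 0)
Step 1: X[q1]aaa (head 1)
Step 2: Xa[q1]aa (head 2)
Step 3: Xaa[q1]a (head 3)
Step 4: Xaaa[q1]□ (head 4)
Step 5: Xaaa#[q2]□ (head 5)
Step 6: Xaaa[q3]#a (head 4)
Step 7: Xaa[q3]a#a (head 3)
Step 8: Xa[q3]aa#a (head 2)
Step 9: X[q3]aaa#a (head 1)
Step 10: [q3]Xaaa#a (head 0)
Step 11: a[q0]aaa#a (head 1)
Step 12: aX[q1]aa#a (head 2)
Step 13: aXa[q1]a#a (head 3)
Step 14: aXaa[q1]#a (head 4)
Step 15: aXaa#[q2]a (head 5)
Step 16: aXaa#a[q2]□ (head 6)
Step 17: aXaa#[q3]aa (head 5)
Step 18: aXaa[q3]#aa (head 4)
Step 19: aXa[q3]a#aa (head 3)
Step 20: aX[q3]aa#aa (head 2)
Step 21: a[q3]Xaa#aa (head 1)
Step 22: aa[q0]aa#aa (head 2)
Step 23: aaX[q1]a#aa (head 3)
Step 24: aaXa[q1]#aa (head 4)
Step 25: aaXa#[q2]aa (head 5)
Step 26: aaXa#a[q2]a (head 6)
Step 27: aaXa#aa[q2]□ (head 7)
Step 28: aaXa#a[q3]aa (head 6)
Step 29: aaXa#[q3]aaa (head 5)
Step 30: aaXa[q3]#aaa (head 4)
Step 31: aaX[q3]a#aaa (head 3)
Step 32: aa[q3]Xa#aaa (head 2)
Step 33: aaa[q0]a#aaa (head 3)
Step 34: aaaX[q1]#aaa (head 4)
Step 35: aaaX#[q2]aaa (head 5)
Step 36: aaaX#a[q2]aa (head 6)
Step 37: aaaX#aa[q2]a (head 7)
Step 38: aaaX#aaa[q2]□ (head 8)
Step 39: aaaX#aa[q3]aa (head 7)
Step 40: aaaX#a[q3]aaa (head 6)
Step 41: aaaX#[q3]aaaa (head 5)
Step 42: aaaX[q3]#aaaa (head 4)
Step 43: aaa[q3]X#aaaa (head 3)
Step 44: aaaa[q0]#aaaa (head 4)
Step 45: aaaa#[q3]aaaa (head 5)
Step 46: aaaa[q3]#aaaa (head 4)
Step 47: aaa[q3]a#aaaa (head 3)
Step 48: aa[q3]aa#aaaa (head 2)
Step 49: a[q3]aaa#aaaa (head 1)
Step 50: [q3]aaaa#aaaa (head 0)
Step 51: [q3]□aaaa#aaaa (head -1)
Step 52: □[qA]aaaa#aaaa (head 0)
The machine is in qA, so it halts and accepts.
Number of transitions executed: 52.

Final answer: 52 steps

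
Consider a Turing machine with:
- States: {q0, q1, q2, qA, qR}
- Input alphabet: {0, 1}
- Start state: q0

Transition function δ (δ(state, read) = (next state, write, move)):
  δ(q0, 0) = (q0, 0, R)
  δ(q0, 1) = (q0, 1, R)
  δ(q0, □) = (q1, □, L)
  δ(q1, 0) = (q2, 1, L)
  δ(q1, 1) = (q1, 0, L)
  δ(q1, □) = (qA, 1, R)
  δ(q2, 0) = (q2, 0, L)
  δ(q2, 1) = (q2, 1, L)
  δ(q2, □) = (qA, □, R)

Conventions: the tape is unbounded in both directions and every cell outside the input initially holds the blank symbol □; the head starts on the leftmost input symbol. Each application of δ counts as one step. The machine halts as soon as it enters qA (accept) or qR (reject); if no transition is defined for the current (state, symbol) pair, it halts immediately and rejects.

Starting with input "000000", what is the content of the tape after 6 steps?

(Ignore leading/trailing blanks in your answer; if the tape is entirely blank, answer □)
Step 0: [q0]000000 (head at position 0)
Step 1: δ(q0, 0) = (q0, 0, R)  ⊢  0[q0]00000 (head at position 1)
Step 2: δ(q0, 0) = (q0, 0, R)  ⊢  00[q0]0000 (head at position 2)
Step 3: δ(q0, 0) = (q0, 0, R)  ⊢  000[q0]000 (head at position 3)
Step 4: δ(q0, 0) = (q0, 0, R)  ⊢  0000[q0]00 (head at position 4)
Step 5: δ(q0, 0) = (q0, 0, R)  ⊢  00000[q0]0 (head at position 5)
Step 6: δ(q0, 0) = (q0, 0, R)  ⊢  000000[q0]□ (head at position 6)
Tape after 6 steps (ignoring surrounding blanks): 000000

Final answer: Tape: 000000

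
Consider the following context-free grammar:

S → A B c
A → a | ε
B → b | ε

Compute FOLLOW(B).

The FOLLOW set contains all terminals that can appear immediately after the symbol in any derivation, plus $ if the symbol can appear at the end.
B occurs in S → A B c, immediately followed by the terminal c. So FOLLOW(B) = {c}.

Final answer: {c}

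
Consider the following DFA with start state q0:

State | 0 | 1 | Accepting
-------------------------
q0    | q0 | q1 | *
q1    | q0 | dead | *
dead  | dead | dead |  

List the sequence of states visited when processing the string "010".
q0 → q0 → q1 → q0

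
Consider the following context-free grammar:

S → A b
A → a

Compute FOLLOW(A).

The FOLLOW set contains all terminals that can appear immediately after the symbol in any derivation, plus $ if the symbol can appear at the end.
A occurs only in S → A b, where it is immediately followed by the terminal b. So FOLLOW(A) = {b}.

Final answer: {b}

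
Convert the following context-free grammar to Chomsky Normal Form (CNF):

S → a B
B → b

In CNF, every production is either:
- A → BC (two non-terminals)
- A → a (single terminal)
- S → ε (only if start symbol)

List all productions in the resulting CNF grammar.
The grammar has no ε-productions or unit productions to eliminate.
S → a B has terminal a in a right-hand side of length ≥ 2: introduce T_a → a and use T_a in place of a.
B → b is already in CNF (single terminal) – keep it.
S → a B becomes S → T_a B.
Resulting CNF grammar (3 productions): T_a → a; B → b; S → T_a B

Final answer: T_a → a; B → b; S → T_a B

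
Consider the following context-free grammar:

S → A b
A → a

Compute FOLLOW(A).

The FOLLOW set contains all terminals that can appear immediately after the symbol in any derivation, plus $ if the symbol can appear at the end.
A occurs only in S → A b, where it is immediately followed by the terminal b. So FOLLOW(A) = {b}.

Final answer: {b}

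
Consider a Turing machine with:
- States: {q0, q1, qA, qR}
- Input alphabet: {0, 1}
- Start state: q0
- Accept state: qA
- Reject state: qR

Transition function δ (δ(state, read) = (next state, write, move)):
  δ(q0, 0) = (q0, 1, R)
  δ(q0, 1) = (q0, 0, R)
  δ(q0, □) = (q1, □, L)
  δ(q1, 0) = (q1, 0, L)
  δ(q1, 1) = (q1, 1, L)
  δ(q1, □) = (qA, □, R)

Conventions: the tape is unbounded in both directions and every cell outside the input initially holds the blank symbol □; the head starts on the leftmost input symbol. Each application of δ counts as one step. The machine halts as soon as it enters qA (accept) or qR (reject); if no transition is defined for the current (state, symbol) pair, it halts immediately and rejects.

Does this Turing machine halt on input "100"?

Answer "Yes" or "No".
Step 0: [q0]100 (head at position 0)
Step 1: δ(q0, 1) = (q0, 0, R)  ⊢  0[q0]00 (head at position 1)
Step 2: δ(q0, 0) = (q0, 1, R)  ⊢  01[q0]0 (head at position 2)
Step 3: δ(q0, 0) = (q0, 1, R)  ⊢  011[q0]□ (head at position 3)
Step 4: δ(q0, □) = (q1, □, L)  ⊢  01[q1]1□ (head at position 2)
Step 5: δ(q1, 1) = (q1, 1, L)  ⊢  0[q1]11□ (head at position 1)
Step 6: δ(q1, 1) = (q1, 1, L)  ⊢  [q1]011□ (head at position 0)
Step 7: δ(q1, 0) = (q1, 0, L)  ⊢  [q1]□011□ (head at position -1)
Step 8: δ(q1, □) = (qA, □, R)  ⊢  □[qA]011□ (head at position 0)
The machine is in qA, so it halts and accepts.
It halts after 8 steps.

Final answer: Yes - halts after 8 steps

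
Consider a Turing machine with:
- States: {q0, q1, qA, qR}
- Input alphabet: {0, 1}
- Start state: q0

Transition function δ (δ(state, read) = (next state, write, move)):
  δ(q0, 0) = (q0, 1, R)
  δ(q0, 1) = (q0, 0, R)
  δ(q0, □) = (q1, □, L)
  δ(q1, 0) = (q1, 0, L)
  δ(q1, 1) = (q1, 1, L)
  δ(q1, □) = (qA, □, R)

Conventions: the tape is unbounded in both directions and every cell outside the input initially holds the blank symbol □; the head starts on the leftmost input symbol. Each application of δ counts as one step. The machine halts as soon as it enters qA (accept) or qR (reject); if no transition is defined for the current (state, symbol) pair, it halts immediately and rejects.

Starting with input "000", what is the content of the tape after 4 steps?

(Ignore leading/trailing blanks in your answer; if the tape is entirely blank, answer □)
Step 0: [q0]000 (head at position 0)
Step 1: δ(q0, 0) = (q0, 1, R)  ⊢  1[q0]00 (head at position 1)
Step 2: δ(q0, 0) = (q0, 1, R)  ⊢  11[q0]0 (head at position 2)
Step 3: δ(q0, 0) = (q0, 1, R)  ⊢  111[q0]□ (head at position 3)
Step 4: δ(q0, □) = (q1, □, L)  ⊢  11[q1]1□ (head at position 2)
Tape after 4 steps (ignoring surrounding blanks): 111

Final answer: Tape: 111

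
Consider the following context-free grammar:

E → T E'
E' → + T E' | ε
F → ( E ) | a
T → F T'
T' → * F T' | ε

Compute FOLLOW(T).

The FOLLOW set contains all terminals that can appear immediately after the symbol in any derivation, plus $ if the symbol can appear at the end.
Useful FIRST sets: FIRST(E') = {+, ε}, FIRST(T') = {*, ε} (both E' and T' are nullable).
FOLLOW(E): E is the start symbol → $; E appears in F → ( E ) followed by ')' → FOLLOW(E) = {), $}.
FOLLOW(E'): E' appears at the right end of E → T E' and of E' → + T E', so FOLLOW(E') ⊇ FOLLOW(E) (the second occurrence adds nothing new). FOLLOW(E') = {), $}.
FOLLOW(T): in E → T E' and E' → + T E', T is followed by E': add FIRST(E') minus ε = {+}; since E' is nullable, also add FOLLOW(E) and FOLLOW(E') = {), $}. FOLLOW(T) = {+, ), $}.

Final answer: {$, ), +}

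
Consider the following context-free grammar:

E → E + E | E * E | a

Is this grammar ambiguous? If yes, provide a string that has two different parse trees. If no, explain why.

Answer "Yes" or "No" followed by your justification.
Two different leftmost derivations of a + a * a:
  (1) E ⇒ E + E ⇒ a + E ⇒ a + E * E ⇒ a + a * E ⇒ a + a * a   (tree groups a + (a * a))
  (2) E ⇒ E * E ⇒ E + E * E ⇒ a + E * E ⇒ a + a * E ⇒ a + a * a   (tree groups (a + a) * a)
Two distinct leftmost derivations = two distinct parse trees, so the grammar is ambiguous.

Final answer: Yes - the string 'a + a * a' has two distinct leftmost derivations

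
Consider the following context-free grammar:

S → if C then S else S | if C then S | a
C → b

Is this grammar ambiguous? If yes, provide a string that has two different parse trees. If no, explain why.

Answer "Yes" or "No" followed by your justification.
The 'dangling else' can attach to either if. Two leftmost derivations of  if b then if b then a else a:
  (1) S ⇒ if C then S else S ⇒ if b then S else S ⇒ if b then if C then S else S ⇒ if b then if b then S else S ⇒ if b then if b then a else S ⇒ if b then if b then a else a   (else belongs to the outer if)
  (2) S ⇒ if C then S ⇒ if b then S ⇒ if b then if C then S else S ⇒ if b then if b then S else S ⇒ if b then if b then a else S ⇒ if b then if b then a else a   (else belongs to the inner if)
Two distinct parse trees for the same string, so the grammar is ambiguous.

Final answer: Yes - the string 'if b then if b then a else a' has two distinct leftmost derivations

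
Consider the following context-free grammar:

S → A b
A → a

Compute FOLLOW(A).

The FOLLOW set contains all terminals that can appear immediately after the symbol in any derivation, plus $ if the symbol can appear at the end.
A occurs only in S → A b, where it is immediately followed by the terminal b. So FOLLOW(A) = {b}.

Final answer: {b}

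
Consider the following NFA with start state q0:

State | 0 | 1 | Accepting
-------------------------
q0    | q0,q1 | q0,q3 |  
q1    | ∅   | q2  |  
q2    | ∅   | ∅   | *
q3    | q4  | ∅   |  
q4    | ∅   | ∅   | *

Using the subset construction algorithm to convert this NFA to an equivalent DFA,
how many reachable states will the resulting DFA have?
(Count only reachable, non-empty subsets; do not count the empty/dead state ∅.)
Start subset: {q0}
{q0}: on 0 → {q0, q1}, on 1 → {q0, q3}
{q0, q1}: on 0 → {q0, q1}, on 1 → {q0, q2, q3}
{q0, q3}: on 0 → {q0, q1, q4}, on 1 → {q0, q3}
{q0, q2, q3}: on 0 → {q0, q1, q4}, on 1 → {q0, q3}
{q0, q1, q4}: on 0 → {q0, q1}, on 1 → {q0, q2, q3}
Reachable non-empty subsets: {q0}, {q0, q1}, {q0, q3}, {q0, q2, q3}, {q0, q1, q4} — 5 in total.

Final answer: 5 states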